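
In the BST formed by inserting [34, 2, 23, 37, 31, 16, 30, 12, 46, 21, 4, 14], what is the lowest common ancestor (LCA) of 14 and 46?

Tree insertion order: [34, 2, 23, 37, 31, 16, 30, 12, 46, 21, 4, 14]
Tree (level-order array): [34, 2, 37, None, 23, None, 46, 16, 31, None, None, 12, 21, 30, None, 4, 14]
In a BST, the LCA of p=14, q=46 is the first node v on the
root-to-leaf path with p <= v <= q (go left if both < v, right if both > v).
Walk from root:
  at 34: 14 <= 34 <= 46, this is the LCA
LCA = 34


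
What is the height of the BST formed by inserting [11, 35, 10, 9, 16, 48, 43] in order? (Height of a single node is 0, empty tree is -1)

Insertion order: [11, 35, 10, 9, 16, 48, 43]
Tree (level-order array): [11, 10, 35, 9, None, 16, 48, None, None, None, None, 43]
Compute height bottom-up (empty subtree = -1):
  height(9) = 1 + max(-1, -1) = 0
  height(10) = 1 + max(0, -1) = 1
  height(16) = 1 + max(-1, -1) = 0
  height(43) = 1 + max(-1, -1) = 0
  height(48) = 1 + max(0, -1) = 1
  height(35) = 1 + max(0, 1) = 2
  height(11) = 1 + max(1, 2) = 3
Height = 3


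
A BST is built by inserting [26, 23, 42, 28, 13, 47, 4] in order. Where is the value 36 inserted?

Starting tree (level order): [26, 23, 42, 13, None, 28, 47, 4]
Insertion path: 26 -> 42 -> 28
Result: insert 36 as right child of 28
Final tree (level order): [26, 23, 42, 13, None, 28, 47, 4, None, None, 36]


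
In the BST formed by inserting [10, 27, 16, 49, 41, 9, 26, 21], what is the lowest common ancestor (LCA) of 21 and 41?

Tree insertion order: [10, 27, 16, 49, 41, 9, 26, 21]
Tree (level-order array): [10, 9, 27, None, None, 16, 49, None, 26, 41, None, 21]
In a BST, the LCA of p=21, q=41 is the first node v on the
root-to-leaf path with p <= v <= q (go left if both < v, right if both > v).
Walk from root:
  at 10: both 21 and 41 > 10, go right
  at 27: 21 <= 27 <= 41, this is the LCA
LCA = 27


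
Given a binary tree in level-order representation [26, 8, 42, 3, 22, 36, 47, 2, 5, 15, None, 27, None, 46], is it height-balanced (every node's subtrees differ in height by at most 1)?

Tree (level-order array): [26, 8, 42, 3, 22, 36, 47, 2, 5, 15, None, 27, None, 46]
Definition: a tree is height-balanced if, at every node, |h(left) - h(right)| <= 1 (empty subtree has height -1).
Bottom-up per-node check:
  node 2: h_left=-1, h_right=-1, diff=0 [OK], height=0
  node 5: h_left=-1, h_right=-1, diff=0 [OK], height=0
  node 3: h_left=0, h_right=0, diff=0 [OK], height=1
  node 15: h_left=-1, h_right=-1, diff=0 [OK], height=0
  node 22: h_left=0, h_right=-1, diff=1 [OK], height=1
  node 8: h_left=1, h_right=1, diff=0 [OK], height=2
  node 27: h_left=-1, h_right=-1, diff=0 [OK], height=0
  node 36: h_left=0, h_right=-1, diff=1 [OK], height=1
  node 46: h_left=-1, h_right=-1, diff=0 [OK], height=0
  node 47: h_left=0, h_right=-1, diff=1 [OK], height=1
  node 42: h_left=1, h_right=1, diff=0 [OK], height=2
  node 26: h_left=2, h_right=2, diff=0 [OK], height=3
All nodes satisfy the balance condition.
Result: Balanced


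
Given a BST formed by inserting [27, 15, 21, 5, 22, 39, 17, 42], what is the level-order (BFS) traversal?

Tree insertion order: [27, 15, 21, 5, 22, 39, 17, 42]
Tree (level-order array): [27, 15, 39, 5, 21, None, 42, None, None, 17, 22]
BFS from the root, enqueuing left then right child of each popped node:
  queue [27] -> pop 27, enqueue [15, 39], visited so far: [27]
  queue [15, 39] -> pop 15, enqueue [5, 21], visited so far: [27, 15]
  queue [39, 5, 21] -> pop 39, enqueue [42], visited so far: [27, 15, 39]
  queue [5, 21, 42] -> pop 5, enqueue [none], visited so far: [27, 15, 39, 5]
  queue [21, 42] -> pop 21, enqueue [17, 22], visited so far: [27, 15, 39, 5, 21]
  queue [42, 17, 22] -> pop 42, enqueue [none], visited so far: [27, 15, 39, 5, 21, 42]
  queue [17, 22] -> pop 17, enqueue [none], visited so far: [27, 15, 39, 5, 21, 42, 17]
  queue [22] -> pop 22, enqueue [none], visited so far: [27, 15, 39, 5, 21, 42, 17, 22]
Result: [27, 15, 39, 5, 21, 42, 17, 22]


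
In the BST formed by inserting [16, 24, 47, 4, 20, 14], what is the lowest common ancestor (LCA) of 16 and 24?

Tree insertion order: [16, 24, 47, 4, 20, 14]
Tree (level-order array): [16, 4, 24, None, 14, 20, 47]
In a BST, the LCA of p=16, q=24 is the first node v on the
root-to-leaf path with p <= v <= q (go left if both < v, right if both > v).
Walk from root:
  at 16: 16 <= 16 <= 24, this is the LCA
LCA = 16


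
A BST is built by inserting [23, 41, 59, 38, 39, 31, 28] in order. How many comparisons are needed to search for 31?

Search path for 31: 23 -> 41 -> 38 -> 31
Found: True
Comparisons: 4


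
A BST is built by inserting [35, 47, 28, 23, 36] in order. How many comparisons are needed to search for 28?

Search path for 28: 35 -> 28
Found: True
Comparisons: 2


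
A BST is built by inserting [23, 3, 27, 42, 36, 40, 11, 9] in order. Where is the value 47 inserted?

Starting tree (level order): [23, 3, 27, None, 11, None, 42, 9, None, 36, None, None, None, None, 40]
Insertion path: 23 -> 27 -> 42
Result: insert 47 as right child of 42
Final tree (level order): [23, 3, 27, None, 11, None, 42, 9, None, 36, 47, None, None, None, 40]


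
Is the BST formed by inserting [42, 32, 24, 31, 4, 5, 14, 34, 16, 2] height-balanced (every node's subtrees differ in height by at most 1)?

Tree (level-order array): [42, 32, None, 24, 34, 4, 31, None, None, 2, 5, None, None, None, None, None, 14, None, 16]
Definition: a tree is height-balanced if, at every node, |h(left) - h(right)| <= 1 (empty subtree has height -1).
Bottom-up per-node check:
  node 2: h_left=-1, h_right=-1, diff=0 [OK], height=0
  node 16: h_left=-1, h_right=-1, diff=0 [OK], height=0
  node 14: h_left=-1, h_right=0, diff=1 [OK], height=1
  node 5: h_left=-1, h_right=1, diff=2 [FAIL (|-1-1|=2 > 1)], height=2
  node 4: h_left=0, h_right=2, diff=2 [FAIL (|0-2|=2 > 1)], height=3
  node 31: h_left=-1, h_right=-1, diff=0 [OK], height=0
  node 24: h_left=3, h_right=0, diff=3 [FAIL (|3-0|=3 > 1)], height=4
  node 34: h_left=-1, h_right=-1, diff=0 [OK], height=0
  node 32: h_left=4, h_right=0, diff=4 [FAIL (|4-0|=4 > 1)], height=5
  node 42: h_left=5, h_right=-1, diff=6 [FAIL (|5--1|=6 > 1)], height=6
Node 5 violates the condition: |-1 - 1| = 2 > 1.
Result: Not balanced


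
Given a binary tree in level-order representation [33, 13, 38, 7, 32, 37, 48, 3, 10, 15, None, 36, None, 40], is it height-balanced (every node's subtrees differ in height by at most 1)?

Tree (level-order array): [33, 13, 38, 7, 32, 37, 48, 3, 10, 15, None, 36, None, 40]
Definition: a tree is height-balanced if, at every node, |h(left) - h(right)| <= 1 (empty subtree has height -1).
Bottom-up per-node check:
  node 3: h_left=-1, h_right=-1, diff=0 [OK], height=0
  node 10: h_left=-1, h_right=-1, diff=0 [OK], height=0
  node 7: h_left=0, h_right=0, diff=0 [OK], height=1
  node 15: h_left=-1, h_right=-1, diff=0 [OK], height=0
  node 32: h_left=0, h_right=-1, diff=1 [OK], height=1
  node 13: h_left=1, h_right=1, diff=0 [OK], height=2
  node 36: h_left=-1, h_right=-1, diff=0 [OK], height=0
  node 37: h_left=0, h_right=-1, diff=1 [OK], height=1
  node 40: h_left=-1, h_right=-1, diff=0 [OK], height=0
  node 48: h_left=0, h_right=-1, diff=1 [OK], height=1
  node 38: h_left=1, h_right=1, diff=0 [OK], height=2
  node 33: h_left=2, h_right=2, diff=0 [OK], height=3
All nodes satisfy the balance condition.
Result: Balanced


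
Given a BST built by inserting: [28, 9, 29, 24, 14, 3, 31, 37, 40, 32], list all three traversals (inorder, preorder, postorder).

Tree insertion order: [28, 9, 29, 24, 14, 3, 31, 37, 40, 32]
Tree (level-order array): [28, 9, 29, 3, 24, None, 31, None, None, 14, None, None, 37, None, None, 32, 40]
Inorder (L, root, R): [3, 9, 14, 24, 28, 29, 31, 32, 37, 40]
Preorder (root, L, R): [28, 9, 3, 24, 14, 29, 31, 37, 32, 40]
Postorder (L, R, root): [3, 14, 24, 9, 32, 40, 37, 31, 29, 28]


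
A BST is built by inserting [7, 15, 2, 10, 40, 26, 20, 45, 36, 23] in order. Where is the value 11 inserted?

Starting tree (level order): [7, 2, 15, None, None, 10, 40, None, None, 26, 45, 20, 36, None, None, None, 23]
Insertion path: 7 -> 15 -> 10
Result: insert 11 as right child of 10
Final tree (level order): [7, 2, 15, None, None, 10, 40, None, 11, 26, 45, None, None, 20, 36, None, None, None, 23]


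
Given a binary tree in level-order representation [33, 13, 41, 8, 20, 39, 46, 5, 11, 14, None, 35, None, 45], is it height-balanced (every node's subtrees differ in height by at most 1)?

Tree (level-order array): [33, 13, 41, 8, 20, 39, 46, 5, 11, 14, None, 35, None, 45]
Definition: a tree is height-balanced if, at every node, |h(left) - h(right)| <= 1 (empty subtree has height -1).
Bottom-up per-node check:
  node 5: h_left=-1, h_right=-1, diff=0 [OK], height=0
  node 11: h_left=-1, h_right=-1, diff=0 [OK], height=0
  node 8: h_left=0, h_right=0, diff=0 [OK], height=1
  node 14: h_left=-1, h_right=-1, diff=0 [OK], height=0
  node 20: h_left=0, h_right=-1, diff=1 [OK], height=1
  node 13: h_left=1, h_right=1, diff=0 [OK], height=2
  node 35: h_left=-1, h_right=-1, diff=0 [OK], height=0
  node 39: h_left=0, h_right=-1, diff=1 [OK], height=1
  node 45: h_left=-1, h_right=-1, diff=0 [OK], height=0
  node 46: h_left=0, h_right=-1, diff=1 [OK], height=1
  node 41: h_left=1, h_right=1, diff=0 [OK], height=2
  node 33: h_left=2, h_right=2, diff=0 [OK], height=3
All nodes satisfy the balance condition.
Result: Balanced


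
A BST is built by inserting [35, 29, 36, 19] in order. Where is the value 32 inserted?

Starting tree (level order): [35, 29, 36, 19]
Insertion path: 35 -> 29
Result: insert 32 as right child of 29
Final tree (level order): [35, 29, 36, 19, 32]


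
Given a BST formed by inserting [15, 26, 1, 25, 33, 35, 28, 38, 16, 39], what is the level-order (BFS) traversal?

Tree insertion order: [15, 26, 1, 25, 33, 35, 28, 38, 16, 39]
Tree (level-order array): [15, 1, 26, None, None, 25, 33, 16, None, 28, 35, None, None, None, None, None, 38, None, 39]
BFS from the root, enqueuing left then right child of each popped node:
  queue [15] -> pop 15, enqueue [1, 26], visited so far: [15]
  queue [1, 26] -> pop 1, enqueue [none], visited so far: [15, 1]
  queue [26] -> pop 26, enqueue [25, 33], visited so far: [15, 1, 26]
  queue [25, 33] -> pop 25, enqueue [16], visited so far: [15, 1, 26, 25]
  queue [33, 16] -> pop 33, enqueue [28, 35], visited so far: [15, 1, 26, 25, 33]
  queue [16, 28, 35] -> pop 16, enqueue [none], visited so far: [15, 1, 26, 25, 33, 16]
  queue [28, 35] -> pop 28, enqueue [none], visited so far: [15, 1, 26, 25, 33, 16, 28]
  queue [35] -> pop 35, enqueue [38], visited so far: [15, 1, 26, 25, 33, 16, 28, 35]
  queue [38] -> pop 38, enqueue [39], visited so far: [15, 1, 26, 25, 33, 16, 28, 35, 38]
  queue [39] -> pop 39, enqueue [none], visited so far: [15, 1, 26, 25, 33, 16, 28, 35, 38, 39]
Result: [15, 1, 26, 25, 33, 16, 28, 35, 38, 39]


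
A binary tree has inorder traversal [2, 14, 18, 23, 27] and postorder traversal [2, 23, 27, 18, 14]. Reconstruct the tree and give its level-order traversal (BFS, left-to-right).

Inorder:   [2, 14, 18, 23, 27]
Postorder: [2, 23, 27, 18, 14]
Algorithm: postorder visits root last, so walk postorder right-to-left;
each value is the root of the current inorder slice — split it at that
value, recurse on the right subtree first, then the left.
Recursive splits:
  root=14; inorder splits into left=[2], right=[18, 23, 27]
  root=18; inorder splits into left=[], right=[23, 27]
  root=27; inorder splits into left=[23], right=[]
  root=23; inorder splits into left=[], right=[]
  root=2; inorder splits into left=[], right=[]
Reconstructed level-order: [14, 2, 18, 27, 23]


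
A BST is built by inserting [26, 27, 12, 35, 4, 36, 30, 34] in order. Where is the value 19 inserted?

Starting tree (level order): [26, 12, 27, 4, None, None, 35, None, None, 30, 36, None, 34]
Insertion path: 26 -> 12
Result: insert 19 as right child of 12
Final tree (level order): [26, 12, 27, 4, 19, None, 35, None, None, None, None, 30, 36, None, 34]


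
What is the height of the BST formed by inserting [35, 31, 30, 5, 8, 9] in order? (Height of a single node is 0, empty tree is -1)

Insertion order: [35, 31, 30, 5, 8, 9]
Tree (level-order array): [35, 31, None, 30, None, 5, None, None, 8, None, 9]
Compute height bottom-up (empty subtree = -1):
  height(9) = 1 + max(-1, -1) = 0
  height(8) = 1 + max(-1, 0) = 1
  height(5) = 1 + max(-1, 1) = 2
  height(30) = 1 + max(2, -1) = 3
  height(31) = 1 + max(3, -1) = 4
  height(35) = 1 + max(4, -1) = 5
Height = 5


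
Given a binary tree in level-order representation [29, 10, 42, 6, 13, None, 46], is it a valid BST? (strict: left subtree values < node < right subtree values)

Level-order array: [29, 10, 42, 6, 13, None, 46]
Validate using subtree bounds (lo, hi): at each node, require lo < value < hi,
then recurse left with hi=value and right with lo=value.
Preorder trace (stopping at first violation):
  at node 29 with bounds (-inf, +inf): OK
  at node 10 with bounds (-inf, 29): OK
  at node 6 with bounds (-inf, 10): OK
  at node 13 with bounds (10, 29): OK
  at node 42 with bounds (29, +inf): OK
  at node 46 with bounds (42, +inf): OK
No violation found at any node.
Result: Valid BST


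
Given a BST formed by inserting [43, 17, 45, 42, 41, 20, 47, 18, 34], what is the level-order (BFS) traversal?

Tree insertion order: [43, 17, 45, 42, 41, 20, 47, 18, 34]
Tree (level-order array): [43, 17, 45, None, 42, None, 47, 41, None, None, None, 20, None, 18, 34]
BFS from the root, enqueuing left then right child of each popped node:
  queue [43] -> pop 43, enqueue [17, 45], visited so far: [43]
  queue [17, 45] -> pop 17, enqueue [42], visited so far: [43, 17]
  queue [45, 42] -> pop 45, enqueue [47], visited so far: [43, 17, 45]
  queue [42, 47] -> pop 42, enqueue [41], visited so far: [43, 17, 45, 42]
  queue [47, 41] -> pop 47, enqueue [none], visited so far: [43, 17, 45, 42, 47]
  queue [41] -> pop 41, enqueue [20], visited so far: [43, 17, 45, 42, 47, 41]
  queue [20] -> pop 20, enqueue [18, 34], visited so far: [43, 17, 45, 42, 47, 41, 20]
  queue [18, 34] -> pop 18, enqueue [none], visited so far: [43, 17, 45, 42, 47, 41, 20, 18]
  queue [34] -> pop 34, enqueue [none], visited so far: [43, 17, 45, 42, 47, 41, 20, 18, 34]
Result: [43, 17, 45, 42, 47, 41, 20, 18, 34]


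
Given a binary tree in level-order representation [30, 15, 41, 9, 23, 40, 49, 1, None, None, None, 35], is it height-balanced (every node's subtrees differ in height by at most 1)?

Tree (level-order array): [30, 15, 41, 9, 23, 40, 49, 1, None, None, None, 35]
Definition: a tree is height-balanced if, at every node, |h(left) - h(right)| <= 1 (empty subtree has height -1).
Bottom-up per-node check:
  node 1: h_left=-1, h_right=-1, diff=0 [OK], height=0
  node 9: h_left=0, h_right=-1, diff=1 [OK], height=1
  node 23: h_left=-1, h_right=-1, diff=0 [OK], height=0
  node 15: h_left=1, h_right=0, diff=1 [OK], height=2
  node 35: h_left=-1, h_right=-1, diff=0 [OK], height=0
  node 40: h_left=0, h_right=-1, diff=1 [OK], height=1
  node 49: h_left=-1, h_right=-1, diff=0 [OK], height=0
  node 41: h_left=1, h_right=0, diff=1 [OK], height=2
  node 30: h_left=2, h_right=2, diff=0 [OK], height=3
All nodes satisfy the balance condition.
Result: Balanced


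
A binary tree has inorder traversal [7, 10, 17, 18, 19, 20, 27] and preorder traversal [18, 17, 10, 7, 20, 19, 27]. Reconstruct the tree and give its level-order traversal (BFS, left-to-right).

Inorder:  [7, 10, 17, 18, 19, 20, 27]
Preorder: [18, 17, 10, 7, 20, 19, 27]
Algorithm: preorder visits root first, so consume preorder in order;
for each root, split the current inorder slice at that value into
left-subtree inorder and right-subtree inorder, then recurse.
Recursive splits:
  root=18; inorder splits into left=[7, 10, 17], right=[19, 20, 27]
  root=17; inorder splits into left=[7, 10], right=[]
  root=10; inorder splits into left=[7], right=[]
  root=7; inorder splits into left=[], right=[]
  root=20; inorder splits into left=[19], right=[27]
  root=19; inorder splits into left=[], right=[]
  root=27; inorder splits into left=[], right=[]
Reconstructed level-order: [18, 17, 20, 10, 19, 27, 7]


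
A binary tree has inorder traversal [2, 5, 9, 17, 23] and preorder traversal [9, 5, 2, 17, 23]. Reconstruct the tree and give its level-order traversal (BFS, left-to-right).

Inorder:  [2, 5, 9, 17, 23]
Preorder: [9, 5, 2, 17, 23]
Algorithm: preorder visits root first, so consume preorder in order;
for each root, split the current inorder slice at that value into
left-subtree inorder and right-subtree inorder, then recurse.
Recursive splits:
  root=9; inorder splits into left=[2, 5], right=[17, 23]
  root=5; inorder splits into left=[2], right=[]
  root=2; inorder splits into left=[], right=[]
  root=17; inorder splits into left=[], right=[23]
  root=23; inorder splits into left=[], right=[]
Reconstructed level-order: [9, 5, 17, 2, 23]


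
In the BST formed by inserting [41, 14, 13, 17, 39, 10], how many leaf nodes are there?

Tree built from: [41, 14, 13, 17, 39, 10]
Tree (level-order array): [41, 14, None, 13, 17, 10, None, None, 39]
Rule: A leaf has 0 children.
Per-node child counts:
  node 41: 1 child(ren)
  node 14: 2 child(ren)
  node 13: 1 child(ren)
  node 10: 0 child(ren)
  node 17: 1 child(ren)
  node 39: 0 child(ren)
Matching nodes: [10, 39]
Count of leaf nodes: 2


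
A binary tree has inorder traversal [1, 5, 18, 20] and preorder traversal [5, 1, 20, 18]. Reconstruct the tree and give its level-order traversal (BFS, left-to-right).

Inorder:  [1, 5, 18, 20]
Preorder: [5, 1, 20, 18]
Algorithm: preorder visits root first, so consume preorder in order;
for each root, split the current inorder slice at that value into
left-subtree inorder and right-subtree inorder, then recurse.
Recursive splits:
  root=5; inorder splits into left=[1], right=[18, 20]
  root=1; inorder splits into left=[], right=[]
  root=20; inorder splits into left=[18], right=[]
  root=18; inorder splits into left=[], right=[]
Reconstructed level-order: [5, 1, 20, 18]


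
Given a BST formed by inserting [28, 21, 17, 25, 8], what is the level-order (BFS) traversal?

Tree insertion order: [28, 21, 17, 25, 8]
Tree (level-order array): [28, 21, None, 17, 25, 8]
BFS from the root, enqueuing left then right child of each popped node:
  queue [28] -> pop 28, enqueue [21], visited so far: [28]
  queue [21] -> pop 21, enqueue [17, 25], visited so far: [28, 21]
  queue [17, 25] -> pop 17, enqueue [8], visited so far: [28, 21, 17]
  queue [25, 8] -> pop 25, enqueue [none], visited so far: [28, 21, 17, 25]
  queue [8] -> pop 8, enqueue [none], visited so far: [28, 21, 17, 25, 8]
Result: [28, 21, 17, 25, 8]


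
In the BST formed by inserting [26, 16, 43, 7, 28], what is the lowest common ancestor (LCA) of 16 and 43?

Tree insertion order: [26, 16, 43, 7, 28]
Tree (level-order array): [26, 16, 43, 7, None, 28]
In a BST, the LCA of p=16, q=43 is the first node v on the
root-to-leaf path with p <= v <= q (go left if both < v, right if both > v).
Walk from root:
  at 26: 16 <= 26 <= 43, this is the LCA
LCA = 26


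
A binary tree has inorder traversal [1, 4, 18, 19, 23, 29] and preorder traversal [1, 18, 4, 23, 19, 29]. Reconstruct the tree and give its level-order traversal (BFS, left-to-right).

Inorder:  [1, 4, 18, 19, 23, 29]
Preorder: [1, 18, 4, 23, 19, 29]
Algorithm: preorder visits root first, so consume preorder in order;
for each root, split the current inorder slice at that value into
left-subtree inorder and right-subtree inorder, then recurse.
Recursive splits:
  root=1; inorder splits into left=[], right=[4, 18, 19, 23, 29]
  root=18; inorder splits into left=[4], right=[19, 23, 29]
  root=4; inorder splits into left=[], right=[]
  root=23; inorder splits into left=[19], right=[29]
  root=19; inorder splits into left=[], right=[]
  root=29; inorder splits into left=[], right=[]
Reconstructed level-order: [1, 18, 4, 23, 19, 29]


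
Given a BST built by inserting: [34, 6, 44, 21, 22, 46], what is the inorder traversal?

Tree insertion order: [34, 6, 44, 21, 22, 46]
Tree (level-order array): [34, 6, 44, None, 21, None, 46, None, 22]
Inorder traversal: [6, 21, 22, 34, 44, 46]


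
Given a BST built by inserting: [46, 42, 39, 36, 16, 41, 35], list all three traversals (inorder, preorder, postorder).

Tree insertion order: [46, 42, 39, 36, 16, 41, 35]
Tree (level-order array): [46, 42, None, 39, None, 36, 41, 16, None, None, None, None, 35]
Inorder (L, root, R): [16, 35, 36, 39, 41, 42, 46]
Preorder (root, L, R): [46, 42, 39, 36, 16, 35, 41]
Postorder (L, R, root): [35, 16, 36, 41, 39, 42, 46]


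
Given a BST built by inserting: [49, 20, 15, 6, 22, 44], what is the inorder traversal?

Tree insertion order: [49, 20, 15, 6, 22, 44]
Tree (level-order array): [49, 20, None, 15, 22, 6, None, None, 44]
Inorder traversal: [6, 15, 20, 22, 44, 49]


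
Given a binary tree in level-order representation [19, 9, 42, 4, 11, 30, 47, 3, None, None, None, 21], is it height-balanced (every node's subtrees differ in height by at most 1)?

Tree (level-order array): [19, 9, 42, 4, 11, 30, 47, 3, None, None, None, 21]
Definition: a tree is height-balanced if, at every node, |h(left) - h(right)| <= 1 (empty subtree has height -1).
Bottom-up per-node check:
  node 3: h_left=-1, h_right=-1, diff=0 [OK], height=0
  node 4: h_left=0, h_right=-1, diff=1 [OK], height=1
  node 11: h_left=-1, h_right=-1, diff=0 [OK], height=0
  node 9: h_left=1, h_right=0, diff=1 [OK], height=2
  node 21: h_left=-1, h_right=-1, diff=0 [OK], height=0
  node 30: h_left=0, h_right=-1, diff=1 [OK], height=1
  node 47: h_left=-1, h_right=-1, diff=0 [OK], height=0
  node 42: h_left=1, h_right=0, diff=1 [OK], height=2
  node 19: h_left=2, h_right=2, diff=0 [OK], height=3
All nodes satisfy the balance condition.
Result: Balanced


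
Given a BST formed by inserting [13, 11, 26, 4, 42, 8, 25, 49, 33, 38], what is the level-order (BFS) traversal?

Tree insertion order: [13, 11, 26, 4, 42, 8, 25, 49, 33, 38]
Tree (level-order array): [13, 11, 26, 4, None, 25, 42, None, 8, None, None, 33, 49, None, None, None, 38]
BFS from the root, enqueuing left then right child of each popped node:
  queue [13] -> pop 13, enqueue [11, 26], visited so far: [13]
  queue [11, 26] -> pop 11, enqueue [4], visited so far: [13, 11]
  queue [26, 4] -> pop 26, enqueue [25, 42], visited so far: [13, 11, 26]
  queue [4, 25, 42] -> pop 4, enqueue [8], visited so far: [13, 11, 26, 4]
  queue [25, 42, 8] -> pop 25, enqueue [none], visited so far: [13, 11, 26, 4, 25]
  queue [42, 8] -> pop 42, enqueue [33, 49], visited so far: [13, 11, 26, 4, 25, 42]
  queue [8, 33, 49] -> pop 8, enqueue [none], visited so far: [13, 11, 26, 4, 25, 42, 8]
  queue [33, 49] -> pop 33, enqueue [38], visited so far: [13, 11, 26, 4, 25, 42, 8, 33]
  queue [49, 38] -> pop 49, enqueue [none], visited so far: [13, 11, 26, 4, 25, 42, 8, 33, 49]
  queue [38] -> pop 38, enqueue [none], visited so far: [13, 11, 26, 4, 25, 42, 8, 33, 49, 38]
Result: [13, 11, 26, 4, 25, 42, 8, 33, 49, 38]


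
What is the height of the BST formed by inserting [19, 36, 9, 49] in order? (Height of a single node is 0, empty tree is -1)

Insertion order: [19, 36, 9, 49]
Tree (level-order array): [19, 9, 36, None, None, None, 49]
Compute height bottom-up (empty subtree = -1):
  height(9) = 1 + max(-1, -1) = 0
  height(49) = 1 + max(-1, -1) = 0
  height(36) = 1 + max(-1, 0) = 1
  height(19) = 1 + max(0, 1) = 2
Height = 2


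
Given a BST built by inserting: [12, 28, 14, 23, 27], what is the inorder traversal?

Tree insertion order: [12, 28, 14, 23, 27]
Tree (level-order array): [12, None, 28, 14, None, None, 23, None, 27]
Inorder traversal: [12, 14, 23, 27, 28]


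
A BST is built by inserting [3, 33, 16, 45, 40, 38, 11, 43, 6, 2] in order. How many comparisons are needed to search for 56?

Search path for 56: 3 -> 33 -> 45
Found: False
Comparisons: 3


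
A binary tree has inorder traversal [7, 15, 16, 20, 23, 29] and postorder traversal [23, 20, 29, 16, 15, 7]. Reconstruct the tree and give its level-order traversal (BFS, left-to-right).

Inorder:   [7, 15, 16, 20, 23, 29]
Postorder: [23, 20, 29, 16, 15, 7]
Algorithm: postorder visits root last, so walk postorder right-to-left;
each value is the root of the current inorder slice — split it at that
value, recurse on the right subtree first, then the left.
Recursive splits:
  root=7; inorder splits into left=[], right=[15, 16, 20, 23, 29]
  root=15; inorder splits into left=[], right=[16, 20, 23, 29]
  root=16; inorder splits into left=[], right=[20, 23, 29]
  root=29; inorder splits into left=[20, 23], right=[]
  root=20; inorder splits into left=[], right=[23]
  root=23; inorder splits into left=[], right=[]
Reconstructed level-order: [7, 15, 16, 29, 20, 23]


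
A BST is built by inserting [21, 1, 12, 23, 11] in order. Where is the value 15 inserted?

Starting tree (level order): [21, 1, 23, None, 12, None, None, 11]
Insertion path: 21 -> 1 -> 12
Result: insert 15 as right child of 12
Final tree (level order): [21, 1, 23, None, 12, None, None, 11, 15]


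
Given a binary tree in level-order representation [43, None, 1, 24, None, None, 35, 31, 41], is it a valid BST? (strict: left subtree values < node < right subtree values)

Level-order array: [43, None, 1, 24, None, None, 35, 31, 41]
Validate using subtree bounds (lo, hi): at each node, require lo < value < hi,
then recurse left with hi=value and right with lo=value.
Preorder trace (stopping at first violation):
  at node 43 with bounds (-inf, +inf): OK
  at node 1 with bounds (43, +inf): VIOLATION
Node 1 violates its bound: not (43 < 1 < +inf).
Result: Not a valid BST


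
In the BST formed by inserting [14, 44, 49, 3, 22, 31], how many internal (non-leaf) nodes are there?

Tree built from: [14, 44, 49, 3, 22, 31]
Tree (level-order array): [14, 3, 44, None, None, 22, 49, None, 31]
Rule: An internal node has at least one child.
Per-node child counts:
  node 14: 2 child(ren)
  node 3: 0 child(ren)
  node 44: 2 child(ren)
  node 22: 1 child(ren)
  node 31: 0 child(ren)
  node 49: 0 child(ren)
Matching nodes: [14, 44, 22]
Count of internal (non-leaf) nodes: 3


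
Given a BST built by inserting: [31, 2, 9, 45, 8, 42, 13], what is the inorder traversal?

Tree insertion order: [31, 2, 9, 45, 8, 42, 13]
Tree (level-order array): [31, 2, 45, None, 9, 42, None, 8, 13]
Inorder traversal: [2, 8, 9, 13, 31, 42, 45]


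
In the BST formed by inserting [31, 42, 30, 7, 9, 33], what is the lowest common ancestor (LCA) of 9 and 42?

Tree insertion order: [31, 42, 30, 7, 9, 33]
Tree (level-order array): [31, 30, 42, 7, None, 33, None, None, 9]
In a BST, the LCA of p=9, q=42 is the first node v on the
root-to-leaf path with p <= v <= q (go left if both < v, right if both > v).
Walk from root:
  at 31: 9 <= 31 <= 42, this is the LCA
LCA = 31


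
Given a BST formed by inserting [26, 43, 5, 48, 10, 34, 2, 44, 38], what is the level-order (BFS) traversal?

Tree insertion order: [26, 43, 5, 48, 10, 34, 2, 44, 38]
Tree (level-order array): [26, 5, 43, 2, 10, 34, 48, None, None, None, None, None, 38, 44]
BFS from the root, enqueuing left then right child of each popped node:
  queue [26] -> pop 26, enqueue [5, 43], visited so far: [26]
  queue [5, 43] -> pop 5, enqueue [2, 10], visited so far: [26, 5]
  queue [43, 2, 10] -> pop 43, enqueue [34, 48], visited so far: [26, 5, 43]
  queue [2, 10, 34, 48] -> pop 2, enqueue [none], visited so far: [26, 5, 43, 2]
  queue [10, 34, 48] -> pop 10, enqueue [none], visited so far: [26, 5, 43, 2, 10]
  queue [34, 48] -> pop 34, enqueue [38], visited so far: [26, 5, 43, 2, 10, 34]
  queue [48, 38] -> pop 48, enqueue [44], visited so far: [26, 5, 43, 2, 10, 34, 48]
  queue [38, 44] -> pop 38, enqueue [none], visited so far: [26, 5, 43, 2, 10, 34, 48, 38]
  queue [44] -> pop 44, enqueue [none], visited so far: [26, 5, 43, 2, 10, 34, 48, 38, 44]
Result: [26, 5, 43, 2, 10, 34, 48, 38, 44]


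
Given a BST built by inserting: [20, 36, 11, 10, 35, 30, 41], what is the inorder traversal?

Tree insertion order: [20, 36, 11, 10, 35, 30, 41]
Tree (level-order array): [20, 11, 36, 10, None, 35, 41, None, None, 30]
Inorder traversal: [10, 11, 20, 30, 35, 36, 41]


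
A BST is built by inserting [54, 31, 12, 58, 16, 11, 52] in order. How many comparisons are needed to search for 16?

Search path for 16: 54 -> 31 -> 12 -> 16
Found: True
Comparisons: 4


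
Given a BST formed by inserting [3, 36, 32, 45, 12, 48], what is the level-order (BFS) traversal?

Tree insertion order: [3, 36, 32, 45, 12, 48]
Tree (level-order array): [3, None, 36, 32, 45, 12, None, None, 48]
BFS from the root, enqueuing left then right child of each popped node:
  queue [3] -> pop 3, enqueue [36], visited so far: [3]
  queue [36] -> pop 36, enqueue [32, 45], visited so far: [3, 36]
  queue [32, 45] -> pop 32, enqueue [12], visited so far: [3, 36, 32]
  queue [45, 12] -> pop 45, enqueue [48], visited so far: [3, 36, 32, 45]
  queue [12, 48] -> pop 12, enqueue [none], visited so far: [3, 36, 32, 45, 12]
  queue [48] -> pop 48, enqueue [none], visited so far: [3, 36, 32, 45, 12, 48]
Result: [3, 36, 32, 45, 12, 48]


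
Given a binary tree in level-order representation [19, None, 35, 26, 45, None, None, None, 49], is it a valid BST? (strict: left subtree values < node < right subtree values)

Level-order array: [19, None, 35, 26, 45, None, None, None, 49]
Validate using subtree bounds (lo, hi): at each node, require lo < value < hi,
then recurse left with hi=value and right with lo=value.
Preorder trace (stopping at first violation):
  at node 19 with bounds (-inf, +inf): OK
  at node 35 with bounds (19, +inf): OK
  at node 26 with bounds (19, 35): OK
  at node 45 with bounds (35, +inf): OK
  at node 49 with bounds (45, +inf): OK
No violation found at any node.
Result: Valid BST


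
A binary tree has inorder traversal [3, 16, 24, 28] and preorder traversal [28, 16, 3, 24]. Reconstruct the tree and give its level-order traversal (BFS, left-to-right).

Inorder:  [3, 16, 24, 28]
Preorder: [28, 16, 3, 24]
Algorithm: preorder visits root first, so consume preorder in order;
for each root, split the current inorder slice at that value into
left-subtree inorder and right-subtree inorder, then recurse.
Recursive splits:
  root=28; inorder splits into left=[3, 16, 24], right=[]
  root=16; inorder splits into left=[3], right=[24]
  root=3; inorder splits into left=[], right=[]
  root=24; inorder splits into left=[], right=[]
Reconstructed level-order: [28, 16, 3, 24]


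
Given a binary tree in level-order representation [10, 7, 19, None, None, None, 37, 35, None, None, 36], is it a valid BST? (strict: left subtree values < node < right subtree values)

Level-order array: [10, 7, 19, None, None, None, 37, 35, None, None, 36]
Validate using subtree bounds (lo, hi): at each node, require lo < value < hi,
then recurse left with hi=value and right with lo=value.
Preorder trace (stopping at first violation):
  at node 10 with bounds (-inf, +inf): OK
  at node 7 with bounds (-inf, 10): OK
  at node 19 with bounds (10, +inf): OK
  at node 37 with bounds (19, +inf): OK
  at node 35 with bounds (19, 37): OK
  at node 36 with bounds (35, 37): OK
No violation found at any node.
Result: Valid BST


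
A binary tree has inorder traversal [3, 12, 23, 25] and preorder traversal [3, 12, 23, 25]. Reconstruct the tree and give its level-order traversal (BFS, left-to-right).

Inorder:  [3, 12, 23, 25]
Preorder: [3, 12, 23, 25]
Algorithm: preorder visits root first, so consume preorder in order;
for each root, split the current inorder slice at that value into
left-subtree inorder and right-subtree inorder, then recurse.
Recursive splits:
  root=3; inorder splits into left=[], right=[12, 23, 25]
  root=12; inorder splits into left=[], right=[23, 25]
  root=23; inorder splits into left=[], right=[25]
  root=25; inorder splits into left=[], right=[]
Reconstructed level-order: [3, 12, 23, 25]


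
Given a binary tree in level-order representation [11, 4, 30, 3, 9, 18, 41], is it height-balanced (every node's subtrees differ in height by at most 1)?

Tree (level-order array): [11, 4, 30, 3, 9, 18, 41]
Definition: a tree is height-balanced if, at every node, |h(left) - h(right)| <= 1 (empty subtree has height -1).
Bottom-up per-node check:
  node 3: h_left=-1, h_right=-1, diff=0 [OK], height=0
  node 9: h_left=-1, h_right=-1, diff=0 [OK], height=0
  node 4: h_left=0, h_right=0, diff=0 [OK], height=1
  node 18: h_left=-1, h_right=-1, diff=0 [OK], height=0
  node 41: h_left=-1, h_right=-1, diff=0 [OK], height=0
  node 30: h_left=0, h_right=0, diff=0 [OK], height=1
  node 11: h_left=1, h_right=1, diff=0 [OK], height=2
All nodes satisfy the balance condition.
Result: Balanced


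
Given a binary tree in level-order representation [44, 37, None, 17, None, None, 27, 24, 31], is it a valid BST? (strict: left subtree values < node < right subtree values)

Level-order array: [44, 37, None, 17, None, None, 27, 24, 31]
Validate using subtree bounds (lo, hi): at each node, require lo < value < hi,
then recurse left with hi=value and right with lo=value.
Preorder trace (stopping at first violation):
  at node 44 with bounds (-inf, +inf): OK
  at node 37 with bounds (-inf, 44): OK
  at node 17 with bounds (-inf, 37): OK
  at node 27 with bounds (17, 37): OK
  at node 24 with bounds (17, 27): OK
  at node 31 with bounds (27, 37): OK
No violation found at any node.
Result: Valid BST


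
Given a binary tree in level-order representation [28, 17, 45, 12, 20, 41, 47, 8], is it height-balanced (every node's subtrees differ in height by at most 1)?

Tree (level-order array): [28, 17, 45, 12, 20, 41, 47, 8]
Definition: a tree is height-balanced if, at every node, |h(left) - h(right)| <= 1 (empty subtree has height -1).
Bottom-up per-node check:
  node 8: h_left=-1, h_right=-1, diff=0 [OK], height=0
  node 12: h_left=0, h_right=-1, diff=1 [OK], height=1
  node 20: h_left=-1, h_right=-1, diff=0 [OK], height=0
  node 17: h_left=1, h_right=0, diff=1 [OK], height=2
  node 41: h_left=-1, h_right=-1, diff=0 [OK], height=0
  node 47: h_left=-1, h_right=-1, diff=0 [OK], height=0
  node 45: h_left=0, h_right=0, diff=0 [OK], height=1
  node 28: h_left=2, h_right=1, diff=1 [OK], height=3
All nodes satisfy the balance condition.
Result: Balanced


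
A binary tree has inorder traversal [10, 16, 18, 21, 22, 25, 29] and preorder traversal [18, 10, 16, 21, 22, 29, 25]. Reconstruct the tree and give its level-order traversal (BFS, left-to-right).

Inorder:  [10, 16, 18, 21, 22, 25, 29]
Preorder: [18, 10, 16, 21, 22, 29, 25]
Algorithm: preorder visits root first, so consume preorder in order;
for each root, split the current inorder slice at that value into
left-subtree inorder and right-subtree inorder, then recurse.
Recursive splits:
  root=18; inorder splits into left=[10, 16], right=[21, 22, 25, 29]
  root=10; inorder splits into left=[], right=[16]
  root=16; inorder splits into left=[], right=[]
  root=21; inorder splits into left=[], right=[22, 25, 29]
  root=22; inorder splits into left=[], right=[25, 29]
  root=29; inorder splits into left=[25], right=[]
  root=25; inorder splits into left=[], right=[]
Reconstructed level-order: [18, 10, 21, 16, 22, 29, 25]


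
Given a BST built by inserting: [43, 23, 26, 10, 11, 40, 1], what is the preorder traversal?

Tree insertion order: [43, 23, 26, 10, 11, 40, 1]
Tree (level-order array): [43, 23, None, 10, 26, 1, 11, None, 40]
Preorder traversal: [43, 23, 10, 1, 11, 26, 40]


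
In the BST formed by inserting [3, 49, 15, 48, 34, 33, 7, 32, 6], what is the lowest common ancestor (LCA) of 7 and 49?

Tree insertion order: [3, 49, 15, 48, 34, 33, 7, 32, 6]
Tree (level-order array): [3, None, 49, 15, None, 7, 48, 6, None, 34, None, None, None, 33, None, 32]
In a BST, the LCA of p=7, q=49 is the first node v on the
root-to-leaf path with p <= v <= q (go left if both < v, right if both > v).
Walk from root:
  at 3: both 7 and 49 > 3, go right
  at 49: 7 <= 49 <= 49, this is the LCA
LCA = 49


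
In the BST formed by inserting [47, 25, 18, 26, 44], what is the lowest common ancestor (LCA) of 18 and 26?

Tree insertion order: [47, 25, 18, 26, 44]
Tree (level-order array): [47, 25, None, 18, 26, None, None, None, 44]
In a BST, the LCA of p=18, q=26 is the first node v on the
root-to-leaf path with p <= v <= q (go left if both < v, right if both > v).
Walk from root:
  at 47: both 18 and 26 < 47, go left
  at 25: 18 <= 25 <= 26, this is the LCA
LCA = 25


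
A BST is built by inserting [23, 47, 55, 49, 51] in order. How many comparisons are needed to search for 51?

Search path for 51: 23 -> 47 -> 55 -> 49 -> 51
Found: True
Comparisons: 5


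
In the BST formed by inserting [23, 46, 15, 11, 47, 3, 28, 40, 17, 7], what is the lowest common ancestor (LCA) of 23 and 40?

Tree insertion order: [23, 46, 15, 11, 47, 3, 28, 40, 17, 7]
Tree (level-order array): [23, 15, 46, 11, 17, 28, 47, 3, None, None, None, None, 40, None, None, None, 7]
In a BST, the LCA of p=23, q=40 is the first node v on the
root-to-leaf path with p <= v <= q (go left if both < v, right if both > v).
Walk from root:
  at 23: 23 <= 23 <= 40, this is the LCA
LCA = 23


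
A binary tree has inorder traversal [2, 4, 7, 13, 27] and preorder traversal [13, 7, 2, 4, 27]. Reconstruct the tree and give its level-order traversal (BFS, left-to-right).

Inorder:  [2, 4, 7, 13, 27]
Preorder: [13, 7, 2, 4, 27]
Algorithm: preorder visits root first, so consume preorder in order;
for each root, split the current inorder slice at that value into
left-subtree inorder and right-subtree inorder, then recurse.
Recursive splits:
  root=13; inorder splits into left=[2, 4, 7], right=[27]
  root=7; inorder splits into left=[2, 4], right=[]
  root=2; inorder splits into left=[], right=[4]
  root=4; inorder splits into left=[], right=[]
  root=27; inorder splits into left=[], right=[]
Reconstructed level-order: [13, 7, 27, 2, 4]


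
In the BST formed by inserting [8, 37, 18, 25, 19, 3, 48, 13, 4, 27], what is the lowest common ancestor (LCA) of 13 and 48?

Tree insertion order: [8, 37, 18, 25, 19, 3, 48, 13, 4, 27]
Tree (level-order array): [8, 3, 37, None, 4, 18, 48, None, None, 13, 25, None, None, None, None, 19, 27]
In a BST, the LCA of p=13, q=48 is the first node v on the
root-to-leaf path with p <= v <= q (go left if both < v, right if both > v).
Walk from root:
  at 8: both 13 and 48 > 8, go right
  at 37: 13 <= 37 <= 48, this is the LCA
LCA = 37


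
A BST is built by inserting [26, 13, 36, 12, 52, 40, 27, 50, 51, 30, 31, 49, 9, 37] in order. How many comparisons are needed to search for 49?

Search path for 49: 26 -> 36 -> 52 -> 40 -> 50 -> 49
Found: True
Comparisons: 6


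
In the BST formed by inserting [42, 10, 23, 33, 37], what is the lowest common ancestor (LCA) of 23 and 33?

Tree insertion order: [42, 10, 23, 33, 37]
Tree (level-order array): [42, 10, None, None, 23, None, 33, None, 37]
In a BST, the LCA of p=23, q=33 is the first node v on the
root-to-leaf path with p <= v <= q (go left if both < v, right if both > v).
Walk from root:
  at 42: both 23 and 33 < 42, go left
  at 10: both 23 and 33 > 10, go right
  at 23: 23 <= 23 <= 33, this is the LCA
LCA = 23


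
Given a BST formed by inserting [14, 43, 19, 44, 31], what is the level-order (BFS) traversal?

Tree insertion order: [14, 43, 19, 44, 31]
Tree (level-order array): [14, None, 43, 19, 44, None, 31]
BFS from the root, enqueuing left then right child of each popped node:
  queue [14] -> pop 14, enqueue [43], visited so far: [14]
  queue [43] -> pop 43, enqueue [19, 44], visited so far: [14, 43]
  queue [19, 44] -> pop 19, enqueue [31], visited so far: [14, 43, 19]
  queue [44, 31] -> pop 44, enqueue [none], visited so far: [14, 43, 19, 44]
  queue [31] -> pop 31, enqueue [none], visited so far: [14, 43, 19, 44, 31]
Result: [14, 43, 19, 44, 31]


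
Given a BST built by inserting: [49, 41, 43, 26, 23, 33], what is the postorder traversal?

Tree insertion order: [49, 41, 43, 26, 23, 33]
Tree (level-order array): [49, 41, None, 26, 43, 23, 33]
Postorder traversal: [23, 33, 26, 43, 41, 49]
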